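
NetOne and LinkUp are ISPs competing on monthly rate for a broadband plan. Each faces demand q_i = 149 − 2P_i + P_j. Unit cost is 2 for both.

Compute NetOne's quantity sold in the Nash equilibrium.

98

NetOne's profit: π = (P_{NetOne} − 2)(149 − 2P_{NetOne} + P_{LinkUp}).
∂π/∂P_{NetOne} = 153 − 4P_{NetOne} + P_{LinkUp} = 0 ⇒ P_{NetOne} = 38.25 + 0.25P_{LinkUp}.
The game is symmetric, so in equilibrium P_{LinkUp} = P_{NetOne}: the reaction function gives 0.75P_{NetOne} = 38.25, hence P_{NetOne} = 51.
q_{NetOne} = 149 − 2·51 + 51 = 98.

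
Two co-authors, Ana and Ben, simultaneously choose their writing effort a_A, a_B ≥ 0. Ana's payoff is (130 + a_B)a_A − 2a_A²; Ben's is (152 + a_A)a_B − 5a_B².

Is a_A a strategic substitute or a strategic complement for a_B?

strategic complements

Expanding Ana's payoff: 130a_A + a_Ba_A − 2a_A².
∂π/∂a_A = 130 + a_B − 4a_A = 0, so a_A = 32.5 + 0.25a_B.
The best-response slope da_A/da_B = 0.25 > 0: the reaction function is upward-sloping, so the choices are strategic complements.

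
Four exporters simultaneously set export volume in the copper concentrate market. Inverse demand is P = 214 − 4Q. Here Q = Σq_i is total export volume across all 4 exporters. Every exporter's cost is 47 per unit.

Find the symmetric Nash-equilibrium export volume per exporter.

8.35

A representative exporter's profit is π_i = q_i(214 − 4Q) − 47q_i, with Q = q_i + Σ_{j≠i} q_j.
First-order condition: 167 − 8q_i − 4Σ_{j≠i} q_j = 0.
Imposing symmetry (q_j = q for all j) turns Σ_{j≠i} q_j into 3q, so 167 = 20q and q = 8.35.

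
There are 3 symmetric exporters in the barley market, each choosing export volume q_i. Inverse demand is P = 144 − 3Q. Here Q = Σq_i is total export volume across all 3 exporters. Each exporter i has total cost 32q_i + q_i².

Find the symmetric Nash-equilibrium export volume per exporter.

A representative exporter's profit is π_i = q_i(144 − 3Q) − 32q_i − q_i², with Q = q_i + Σ_{j≠i} q_j.
First-order condition: 112 − 8q_i − 3Σ_{j≠i} q_j = 0.
Imposing symmetry (q_j = q for all j) turns Σ_{j≠i} q_j into 2q, so 112 = 14q and q = 8.

8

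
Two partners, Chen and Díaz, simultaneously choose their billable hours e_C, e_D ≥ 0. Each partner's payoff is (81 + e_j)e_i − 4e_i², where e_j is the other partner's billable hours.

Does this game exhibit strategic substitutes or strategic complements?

strategic complements

Chen's payoff is (81 + e_D)e_C − 4e_C².
∂π/∂e_C = 81 + e_D − 8e_C = 0, so e_C = 10.125 + 0.125e_D.
The best-response slope de_C/de_D = 0.125 > 0: the reaction function is upward-sloping, so the choices are strategic complements.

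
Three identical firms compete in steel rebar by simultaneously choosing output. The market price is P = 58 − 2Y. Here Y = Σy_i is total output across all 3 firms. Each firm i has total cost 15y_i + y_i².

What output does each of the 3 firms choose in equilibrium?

A representative firm's profit is π_i = y_i(58 − 2Y) − 15y_i − y_i², with Y = y_i + Σ_{j≠i} y_j.
First-order condition: 43 − 6y_i − 2Σ_{j≠i} y_j = 0.
Imposing symmetry (y_j = y for all j) turns Σ_{j≠i} y_j into 2y, so 43 = 10y and y = 4.3.

4.3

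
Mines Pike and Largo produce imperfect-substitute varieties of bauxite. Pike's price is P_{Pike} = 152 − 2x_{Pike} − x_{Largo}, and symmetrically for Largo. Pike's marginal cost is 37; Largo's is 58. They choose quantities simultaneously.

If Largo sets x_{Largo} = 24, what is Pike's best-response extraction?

22.75

Mine Pike's profit: π = x_{Pike}(152 − 2x_{Pike} − x_{Largo}) − 37x_{Pike}.
∂π/∂x_{Pike} = 115 − 4x_{Pike} − x_{Largo} = 0 ⇒ x_{Pike} = 28.75 − 0.25x_{Largo}.
At x_{Largo} = 24: x_{Pike} = 28.75 − 0.25·24 = 22.75.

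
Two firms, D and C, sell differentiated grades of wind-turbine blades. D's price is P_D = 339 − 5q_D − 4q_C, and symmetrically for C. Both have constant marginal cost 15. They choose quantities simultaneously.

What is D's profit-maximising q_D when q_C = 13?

Firm D's profit: π = q_D(339 − 5q_D − 4q_C) − 15q_D.
∂π/∂q_D = 324 − 10q_D − 4q_C = 0 ⇒ q_D = 32.4 − 0.4q_C.
At q_C = 13: q_D = 32.4 − 0.4·13 = 27.2.

27.2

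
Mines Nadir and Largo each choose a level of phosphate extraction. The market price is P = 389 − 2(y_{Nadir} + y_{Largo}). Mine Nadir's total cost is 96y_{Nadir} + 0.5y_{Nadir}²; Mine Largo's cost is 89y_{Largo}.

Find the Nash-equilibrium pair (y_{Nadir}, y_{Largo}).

Mine Nadir's profit: π = y_{Nadir}(389 − 2(y_{Nadir} + y_{Largo})) − 96y_{Nadir} − 0.5y_{Nadir}².
∂π/∂y_{Nadir} = 293 − 5y_{Nadir} − 2y_{Largo} = 0, so y_{Nadir} = 58.6 − 0.4y_{Largo}.
For Largo: ∂π/∂y_{Largo} = 300 − 4y_{Largo} − 2y_{Nadir} = 0 ⇒ y_{Largo} = 75 − 0.5y_{Nadir}.
Solving the two reaction functions simultaneously: (1 − (−0.4)(−0.5))y_{Nadir} = 58.6 − 0.4·75, so 0.8y_{Nadir} = 28.6 and y_{Nadir} = 35.75.
Then y_{Largo} = 75 − 0.5·35.75 = 57.125.

35.75, 57.125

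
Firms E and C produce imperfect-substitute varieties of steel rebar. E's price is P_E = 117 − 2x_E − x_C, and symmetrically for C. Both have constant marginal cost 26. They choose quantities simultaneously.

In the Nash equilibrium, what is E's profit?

662.48

Firm E's profit: π = x_E(117 − 2x_E − x_C) − 26x_E.
∂π/∂x_E = 91 − 4x_E − x_C = 0 ⇒ x_E = 22.75 − 0.25x_C.
The game is symmetric, so in equilibrium x_C = x_E: the reaction function gives 1.25x_E = 22.75, hence x_E = 18.2.
P_E = 117 − 2·18.2 − 18.2 = 62.4.
Profit = (62.4 − 26)·18.2 = 662.48.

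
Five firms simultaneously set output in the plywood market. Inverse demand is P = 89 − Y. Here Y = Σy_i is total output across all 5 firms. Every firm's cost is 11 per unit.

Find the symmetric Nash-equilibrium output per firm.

A representative firm's profit is π_i = y_i(89 − Y) − 11y_i, with Y = y_i + Σ_{j≠i} y_j.
First-order condition: 78 − 2y_i − Σ_{j≠i} y_j = 0.
In a symmetric equilibrium every firm chooses the same y, so Σ_{j≠i} y_j = 4y. The condition becomes 78 − 6y = 0, giving y = 78/6 = 13.

13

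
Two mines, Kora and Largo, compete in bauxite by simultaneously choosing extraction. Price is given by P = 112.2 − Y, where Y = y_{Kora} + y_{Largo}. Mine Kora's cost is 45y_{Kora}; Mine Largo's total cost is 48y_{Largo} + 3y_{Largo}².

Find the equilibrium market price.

Mine Kora's profit: π = y_{Kora}(112.2 − (y_{Kora} + y_{Largo})) − 45y_{Kora}.
∂π/∂y_{Kora} = 67.2 − 2y_{Kora} − y_{Largo} = 0, so y_{Kora} = 33.6 − 0.5y_{Largo}.
For Largo: ∂π/∂y_{Largo} = 64.2 − 8y_{Largo} − y_{Kora} = 0 ⇒ y_{Largo} = 8.025 − 0.125y_{Kora}.
Plugging y_{Largo} into Kora's best response: y_{Kora} = 33.6 − 0.5(8.025 − 0.125y_{Kora}) ⇒ 0.9375y_{Kora} = 29.5875, so y_{Kora} = 31.56.
Then y_{Largo} = 8.025 − 0.125·31.56 = 4.08.
Equilibrium price: P = 112.2 − 35.64 = 76.56.

76.56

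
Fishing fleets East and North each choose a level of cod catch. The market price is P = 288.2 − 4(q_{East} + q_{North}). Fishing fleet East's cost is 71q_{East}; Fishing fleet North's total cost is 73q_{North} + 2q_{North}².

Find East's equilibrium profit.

1904.4496

Fishing fleet East's profit: π = q_{East}(288.2 − 4(q_{East} + q_{North})) − 71q_{East}.
∂π/∂q_{East} = 217.2 − 8q_{East} − 4q_{North} = 0, so q_{East} = 27.15 − 0.5q_{North}.
For North: ∂π/∂q_{North} = 215.2 − 12q_{North} − 4q_{East} = 0 ⇒ q_{North} = 269/15 − (1/3)q_{East}.
Plugging q_{North} into East's best response: q_{East} = 27.15 − 0.5(269/15 − (1/3)q_{East}) ⇒ (5/6)q_{East} = 1091/60, so q_{East} = 21.82.
Then q_{North} = 269/15 − (1/3)·21.82 = 10.66.
Price P = 288.2 − 4·32.48 = 158.28.
East's profit: (158.28 − 71)·21.82 = 1904.4496.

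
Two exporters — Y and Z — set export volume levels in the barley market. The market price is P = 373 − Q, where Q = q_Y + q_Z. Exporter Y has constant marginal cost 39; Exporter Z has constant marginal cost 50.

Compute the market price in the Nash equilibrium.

Exporter Y's profit: π = q_Y(373 − (q_Y + q_Z)) − 39q_Y.
∂π/∂q_Y = 334 − 2q_Y − q_Z = 0, so q_Y = 167 − 0.5q_Z.
By the same steps for Z: q_Z = 161.5 − 0.5q_Y.
Solving the two reaction functions simultaneously: (1 − (−0.5)(−0.5))q_Y = 167 − 0.5·161.5, so 0.75q_Y = 86.25 and q_Y = 115.
Then q_Z = 161.5 − 0.5·115 = 104.
Equilibrium price: P = 373 − 219 = 154.

154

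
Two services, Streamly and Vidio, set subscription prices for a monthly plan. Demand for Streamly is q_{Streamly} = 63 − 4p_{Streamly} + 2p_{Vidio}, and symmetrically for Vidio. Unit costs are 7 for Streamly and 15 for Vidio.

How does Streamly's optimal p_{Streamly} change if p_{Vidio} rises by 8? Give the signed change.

2

Streamly's profit: π = (p_{Streamly} − 7)(63 − 4p_{Streamly} + 2p_{Vidio}).
∂π/∂p_{Streamly} = 91 − 8p_{Streamly} + 2p_{Vidio} = 0 ⇒ p_{Streamly} = 11.375 + 0.25p_{Vidio}.
The reaction-function slope is 0.25, so an 8-unit rise in p_{Vidio} moves p_{Streamly} by 0.25 × 8 = 2. Streamly's best response rises — the actions are strategic complements.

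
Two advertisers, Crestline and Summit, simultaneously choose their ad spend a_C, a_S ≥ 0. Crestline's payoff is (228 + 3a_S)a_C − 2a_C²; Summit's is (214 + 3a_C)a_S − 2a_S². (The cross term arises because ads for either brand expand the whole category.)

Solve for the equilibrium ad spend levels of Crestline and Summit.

222, 220

Expanding Crestline's payoff: 228a_C + 3a_Sa_C − 2a_C².
∂π/∂a_C = 228 + 3a_S − 4a_C = 0, so a_C = 57 + 0.75a_S.
Likewise for Summit: a_S = 53.5 + 0.75a_C.
Substituting the second reaction function into the first: a_C = 57 + 0.75(53.5 + 0.75a_C), which gives 0.4375a_C = 97.125 ⇒ a_C = 222.
Then a_S = 53.5 + 0.75·222 = 220.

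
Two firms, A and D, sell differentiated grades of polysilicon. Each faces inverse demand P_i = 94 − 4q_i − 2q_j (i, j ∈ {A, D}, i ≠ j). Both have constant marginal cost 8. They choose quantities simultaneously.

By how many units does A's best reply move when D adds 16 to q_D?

Firm A's profit: π = q_A(94 − 4q_A − 2q_D) − 8q_A.
∂π/∂q_A = 86 − 8q_A − 2q_D = 0 ⇒ q_A = 10.75 − 0.25q_D.
The reaction-function slope is −0.25, so a 16-unit rise in q_D moves q_A by −0.25 × 16 = −4. A's best response falls — the actions are strategic substitutes.

-4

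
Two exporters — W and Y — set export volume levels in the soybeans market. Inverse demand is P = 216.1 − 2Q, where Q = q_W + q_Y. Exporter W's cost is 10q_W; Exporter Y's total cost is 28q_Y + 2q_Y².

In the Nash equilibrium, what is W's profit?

Exporter W's profit: π = q_W(216.1 − 2(q_W + q_Y)) − 10q_W.
∂π/∂q_W = 206.1 − 4q_W − 2q_Y = 0, so q_W = 51.525 − 0.5q_Y.
For Y: ∂π/∂q_Y = 188.1 − 8q_Y − 2q_W = 0 ⇒ q_Y = 23.5125 − 0.25q_W.
Plugging q_Y into W's best response: q_W = 51.525 − 0.5(23.5125 − 0.25q_W) ⇒ 0.875q_W = 6363/160, so q_W = 45.45.
Then q_Y = 23.5125 − 0.25·45.45 = 12.15.
Price P = 216.1 − 2·57.6 = 100.9.
W's profit: (100.9 − 10)·45.45 = 4131.405.

4131.405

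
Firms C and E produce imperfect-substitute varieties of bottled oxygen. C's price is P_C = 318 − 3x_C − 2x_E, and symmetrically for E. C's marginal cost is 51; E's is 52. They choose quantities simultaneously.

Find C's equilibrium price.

151.3125

Firm C's profit: π = x_C(318 − 3x_C − 2x_E) − 51x_C.
∂π/∂x_C = 267 − 6x_C − 2x_E = 0 ⇒ x_C = 44.5 − (1/3)x_E.
Similarly x_E = 133/3 − (1/3)x_C.
Plugging x_E into C's best response: x_C = 44.5 − (1/3)(133/3 − (1/3)x_C) ⇒ (8/9)x_C = 535/18, so x_C = 33.4375.
Then x_E = 133/3 − (1/3)·33.4375 = 33.1875.
P_C = 318 − 3·33.4375 − 2·33.1875 = 151.3125.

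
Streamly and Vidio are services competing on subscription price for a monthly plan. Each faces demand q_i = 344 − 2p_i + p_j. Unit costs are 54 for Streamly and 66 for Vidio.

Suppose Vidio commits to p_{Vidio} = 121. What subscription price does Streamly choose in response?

Streamly's profit: π = (p_{Streamly} − 54)(344 − 2p_{Streamly} + p_{Vidio}).
∂π/∂p_{Streamly} = 452 − 4p_{Streamly} + p_{Vidio} = 0 ⇒ p_{Streamly} = 113 + 0.25p_{Vidio}.
At p_{Vidio} = 121: p_{Streamly} = 113 + 0.25·121 = 143.25.

143.25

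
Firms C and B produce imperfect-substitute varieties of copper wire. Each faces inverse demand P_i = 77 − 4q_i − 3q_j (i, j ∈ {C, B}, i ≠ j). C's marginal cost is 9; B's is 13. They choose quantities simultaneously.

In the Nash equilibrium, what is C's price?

Firm C's profit: π = q_C(77 − 4q_C − 3q_B) − 9q_C.
∂π/∂q_C = 68 − 8q_C − 3q_B = 0 ⇒ q_C = 8.5 − 0.375q_B.
Similarly q_B = 8 − 0.375q_C.
Substituting the second reaction function into the first: q_C = 8.5 − 0.375(8 − 0.375q_C), which gives (55/64)q_C = 5.5 ⇒ q_C = 6.4.
Then q_B = 8 − 0.375·6.4 = 5.6.
P_C = 77 − 4·6.4 − 3·5.6 = 34.6.

34.6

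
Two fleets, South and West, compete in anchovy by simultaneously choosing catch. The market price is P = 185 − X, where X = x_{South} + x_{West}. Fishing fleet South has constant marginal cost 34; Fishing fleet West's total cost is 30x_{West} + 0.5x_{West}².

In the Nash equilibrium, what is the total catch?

91.4

Fishing fleet South's profit: π = x_{South}(185 − (x_{South} + x_{West})) − 34x_{South}.
∂π/∂x_{South} = 151 − 2x_{South} − x_{West} = 0, so x_{South} = 75.5 − 0.5x_{West}.
For West: ∂π/∂x_{West} = 155 − 3x_{West} − x_{South} = 0 ⇒ x_{West} = 155/3 − (1/3)x_{South}.
Plugging x_{West} into South's best response: x_{South} = 75.5 − 0.5(155/3 − (1/3)x_{South}) ⇒ (5/6)x_{South} = 149/3, so x_{South} = 59.6.
Then x_{West} = 155/3 − (1/3)·59.6 = 31.8.
Total catch: 59.6 + 31.8 = 91.4.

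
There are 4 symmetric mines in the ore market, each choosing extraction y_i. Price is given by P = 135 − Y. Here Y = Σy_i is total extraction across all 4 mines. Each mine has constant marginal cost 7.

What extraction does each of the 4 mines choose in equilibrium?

A representative mine's profit is π_i = y_i(135 − Y) − 7y_i, with Y = y_i + Σ_{j≠i} y_j.
First-order condition: 128 − 2y_i − Σ_{j≠i} y_j = 0.
With identical mines, set every y_j = y: then 128 − 2y − 3y = 0, i.e. y = 128/5 = 25.6.

25.6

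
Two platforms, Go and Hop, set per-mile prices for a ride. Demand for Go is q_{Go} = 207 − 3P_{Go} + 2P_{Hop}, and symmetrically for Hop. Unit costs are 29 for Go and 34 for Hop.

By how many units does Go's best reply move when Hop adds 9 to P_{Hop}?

Go's profit: π = (P_{Go} − 29)(207 − 3P_{Go} + 2P_{Hop}).
∂π/∂P_{Go} = 294 − 6P_{Go} + 2P_{Hop} = 0 ⇒ P_{Go} = 49 + (1/3)P_{Hop}.
The reaction-function slope is 1/3, so a 9-unit rise in P_{Hop} moves P_{Go} by 1/3 × 9 = 3. Go's best response rises — the actions are strategic complements.

3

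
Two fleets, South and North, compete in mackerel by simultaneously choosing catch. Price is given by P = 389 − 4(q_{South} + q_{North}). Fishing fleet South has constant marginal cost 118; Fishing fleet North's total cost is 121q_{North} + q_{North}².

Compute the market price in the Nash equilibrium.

220.375

Fishing fleet South's profit: π = q_{South}(389 − 4(q_{South} + q_{North})) − 118q_{South}.
∂π/∂q_{South} = 271 − 8q_{South} − 4q_{North} = 0, so q_{South} = 33.875 − 0.5q_{North}.
For North: ∂π/∂q_{North} = 268 − 10q_{North} − 4q_{South} = 0 ⇒ q_{North} = 26.8 − 0.4q_{South}.
Substituting the second reaction function into the first: q_{South} = 33.875 − 0.5(26.8 − 0.4q_{South}), which gives 0.8q_{South} = 20.475 ⇒ q_{South} = 819/32.
Then q_{North} = 26.8 − 0.4·(819/32) = 16.5625.
Equilibrium price: P = 389 − 4·(1349/32) = 220.375.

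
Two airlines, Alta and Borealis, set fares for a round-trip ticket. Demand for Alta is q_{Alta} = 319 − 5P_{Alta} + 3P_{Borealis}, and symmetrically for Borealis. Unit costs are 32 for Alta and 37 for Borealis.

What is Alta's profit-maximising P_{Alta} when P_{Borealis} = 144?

91.1

Alta's profit: π = (P_{Alta} − 32)(319 − 5P_{Alta} + 3P_{Borealis}).
∂π/∂P_{Alta} = 479 − 10P_{Alta} + 3P_{Borealis} = 0 ⇒ P_{Alta} = 47.9 + 0.3P_{Borealis}.
At P_{Borealis} = 144: P_{Alta} = 47.9 + 0.3·144 = 91.1.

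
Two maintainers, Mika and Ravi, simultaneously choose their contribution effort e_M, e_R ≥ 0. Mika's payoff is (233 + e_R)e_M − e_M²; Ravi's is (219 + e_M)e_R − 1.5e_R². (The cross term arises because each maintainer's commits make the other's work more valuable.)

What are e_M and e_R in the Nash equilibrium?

Expanding Mika's payoff: 233e_M + e_Re_M − e_M².
∂π/∂e_M = 233 + e_R − 2e_M = 0, so e_M = 116.5 + 0.5e_R.
Likewise for Ravi: e_R = 73 + (1/3)e_M.
Substituting the second reaction function into the first: e_M = 116.5 + 0.5(73 + (1/3)e_M), which gives (5/6)e_M = 153 ⇒ e_M = 183.6.
Then e_R = 73 + (1/3)·183.6 = 134.2.

183.6, 134.2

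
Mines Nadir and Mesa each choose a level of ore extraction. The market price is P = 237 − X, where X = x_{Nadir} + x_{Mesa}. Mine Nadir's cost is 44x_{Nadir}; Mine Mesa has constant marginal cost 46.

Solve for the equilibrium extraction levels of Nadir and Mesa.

Mine Nadir's profit: π = x_{Nadir}(237 − (x_{Nadir} + x_{Mesa})) − 44x_{Nadir}.
∂π/∂x_{Nadir} = 193 − 2x_{Nadir} − x_{Mesa} = 0, so x_{Nadir} = 96.5 − 0.5x_{Mesa}.
By the same steps for Mesa: x_{Mesa} = 95.5 − 0.5x_{Nadir}.
Plugging x_{Mesa} into Nadir's best response: x_{Nadir} = 96.5 − 0.5(95.5 − 0.5x_{Nadir}) ⇒ 0.75x_{Nadir} = 48.75, so x_{Nadir} = 65.
Then x_{Mesa} = 95.5 − 0.5·65 = 63.

65, 63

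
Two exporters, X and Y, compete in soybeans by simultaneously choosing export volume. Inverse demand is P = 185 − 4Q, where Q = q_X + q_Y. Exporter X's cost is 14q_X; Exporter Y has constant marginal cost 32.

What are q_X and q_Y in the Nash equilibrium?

Exporter X's profit: π = q_X(185 − 4(q_X + q_Y)) − 14q_X.
∂π/∂q_X = 171 − 8q_X − 4q_Y = 0, so q_X = 21.375 − 0.5q_Y.
By the same steps for Y: q_Y = 19.125 − 0.5q_X.
Substituting the second reaction function into the first: q_X = 21.375 − 0.5(19.125 − 0.5q_X), which gives 0.75q_X = 11.8125 ⇒ q_X = 15.75.
Then q_Y = 19.125 − 0.5·15.75 = 11.25.

15.75, 11.25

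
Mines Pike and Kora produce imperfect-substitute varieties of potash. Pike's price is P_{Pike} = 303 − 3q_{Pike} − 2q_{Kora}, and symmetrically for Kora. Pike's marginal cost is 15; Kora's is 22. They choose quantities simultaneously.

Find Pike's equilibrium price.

124.3125

Mine Pike's profit: π = q_{Pike}(303 − 3q_{Pike} − 2q_{Kora}) − 15q_{Pike}.
∂π/∂q_{Pike} = 288 − 6q_{Pike} − 2q_{Kora} = 0 ⇒ q_{Pike} = 48 − (1/3)q_{Kora}.
Similarly q_{Kora} = 281/6 − (1/3)q_{Pike}.
Plugging q_{Kora} into Pike's best response: q_{Pike} = 48 − (1/3)(281/6 − (1/3)q_{Pike}) ⇒ (8/9)q_{Pike} = 583/18, so q_{Pike} = 36.4375.
Then q_{Kora} = 281/6 − (1/3)·36.4375 = 34.6875.
P_{Pike} = 303 − 3·36.4375 − 2·34.6875 = 124.3125.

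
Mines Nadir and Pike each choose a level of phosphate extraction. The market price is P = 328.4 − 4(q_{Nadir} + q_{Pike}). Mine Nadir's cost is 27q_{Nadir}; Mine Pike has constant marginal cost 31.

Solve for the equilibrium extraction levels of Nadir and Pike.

25.45, 24.45

Mine Nadir's profit: π = q_{Nadir}(328.4 − 4(q_{Nadir} + q_{Pike})) − 27q_{Nadir}.
∂π/∂q_{Nadir} = 301.4 − 8q_{Nadir} − 4q_{Pike} = 0, so q_{Nadir} = 37.675 − 0.5q_{Pike}.
By the same steps for Pike: q_{Pike} = 37.175 − 0.5q_{Nadir}.
Substituting the second reaction function into the first: q_{Nadir} = 37.675 − 0.5(37.175 − 0.5q_{Nadir}), which gives 0.75q_{Nadir} = 19.0875 ⇒ q_{Nadir} = 25.45.
Then q_{Pike} = 37.175 − 0.5·25.45 = 24.45.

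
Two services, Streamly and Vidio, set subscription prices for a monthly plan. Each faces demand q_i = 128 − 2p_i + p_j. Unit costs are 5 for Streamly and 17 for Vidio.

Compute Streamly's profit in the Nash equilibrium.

Streamly's profit: π = (p_{Streamly} − 5)(128 − 2p_{Streamly} + p_{Vidio}).
∂π/∂p_{Streamly} = 138 − 4p_{Streamly} + p_{Vidio} = 0 ⇒ p_{Streamly} = 34.5 + 0.25p_{Vidio}.
Similarly p_{Vidio} = 40.5 + 0.25p_{Streamly}.
Substituting the second reaction function into the first: p_{Streamly} = 34.5 + 0.25(40.5 + 0.25p_{Streamly}), which gives 0.9375p_{Streamly} = 44.625 ⇒ p_{Streamly} = 47.6.
Then p_{Vidio} = 40.5 + 0.25·47.6 = 52.4.
q_{Streamly} = 128 − 2·47.6 + 52.4 = 85.2.
Profit = (47.6 − 5)·85.2 = 3629.52.

3629.52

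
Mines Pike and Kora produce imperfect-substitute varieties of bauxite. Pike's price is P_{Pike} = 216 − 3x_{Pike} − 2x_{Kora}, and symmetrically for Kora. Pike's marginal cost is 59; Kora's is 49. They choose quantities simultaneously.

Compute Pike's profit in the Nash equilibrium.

Mine Pike's profit: π = x_{Pike}(216 − 3x_{Pike} − 2x_{Kora}) − 59x_{Pike}.
∂π/∂x_{Pike} = 157 − 6x_{Pike} − 2x_{Kora} = 0 ⇒ x_{Pike} = 157/6 − (1/3)x_{Kora}.
Similarly x_{Kora} = 167/6 − (1/3)x_{Pike}.
Plugging x_{Kora} into Pike's best response: x_{Pike} = 157/6 − (1/3)(167/6 − (1/3)x_{Pike}) ⇒ (8/9)x_{Pike} = 152/9, so x_{Pike} = 19.
Then x_{Kora} = 167/6 − (1/3)·19 = 21.5.
P_{Pike} = 216 − 3·19 − 2·21.5 = 116.
Profit = (116 − 59)·19 = 1083.

1083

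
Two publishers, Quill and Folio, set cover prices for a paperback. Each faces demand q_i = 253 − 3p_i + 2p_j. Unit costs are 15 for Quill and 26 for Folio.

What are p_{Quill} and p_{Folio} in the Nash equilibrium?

76.5625, 80.6875

Quill's profit: π = (p_{Quill} − 15)(253 − 3p_{Quill} + 2p_{Folio}).
∂π/∂p_{Quill} = 298 − 6p_{Quill} + 2p_{Folio} = 0 ⇒ p_{Quill} = 149/3 + (1/3)p_{Folio}.
Similarly p_{Folio} = 331/6 + (1/3)p_{Quill}.
Solving the two reaction functions simultaneously: (1 − (1/3)(1/3))p_{Quill} = 149/3 + (1/3)·(331/6), so (8/9)p_{Quill} = 1225/18 and p_{Quill} = 76.5625.
Then p_{Folio} = 331/6 + (1/3)·76.5625 = 80.6875.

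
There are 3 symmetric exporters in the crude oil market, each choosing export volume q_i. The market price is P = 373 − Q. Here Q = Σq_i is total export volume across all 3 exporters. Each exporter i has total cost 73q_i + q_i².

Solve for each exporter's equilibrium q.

A representative exporter's profit is π_i = q_i(373 − Q) − 73q_i − q_i², with Q = q_i + Σ_{j≠i} q_j.
First-order condition: 300 − 4q_i − Σ_{j≠i} q_j = 0.
In a symmetric equilibrium every exporter chooses the same q, so Σ_{j≠i} q_j = 2q. The condition becomes 300 − 6q = 0, giving q = 300/6 = 50.

50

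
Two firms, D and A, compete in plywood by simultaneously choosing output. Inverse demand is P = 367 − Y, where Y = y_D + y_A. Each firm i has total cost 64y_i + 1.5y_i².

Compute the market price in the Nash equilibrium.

Firm D's profit: π = y_D(367 − (y_D + y_A)) − 64y_D − 1.5y_D².
∂π/∂y_D = 303 − 5y_D − y_A = 0, so y_D = 60.6 − 0.2y_A.
By symmetry y_A = y_D; substituting into the reaction function, 1.2y_D = 60.6 and y_D = 50.5.
Equilibrium price: P = 367 − 101 = 266.

266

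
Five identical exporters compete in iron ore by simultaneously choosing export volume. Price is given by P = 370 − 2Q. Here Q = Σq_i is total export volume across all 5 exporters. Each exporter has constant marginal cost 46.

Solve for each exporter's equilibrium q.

A representative exporter's profit is π_i = q_i(370 − 2Q) − 46q_i, with Q = q_i + Σ_{j≠i} q_j.
First-order condition: 324 − 4q_i − 2Σ_{j≠i} q_j = 0.
Imposing symmetry (q_j = q for all j) turns Σ_{j≠i} q_j into 4q, so 324 = 12q and q = 27.

27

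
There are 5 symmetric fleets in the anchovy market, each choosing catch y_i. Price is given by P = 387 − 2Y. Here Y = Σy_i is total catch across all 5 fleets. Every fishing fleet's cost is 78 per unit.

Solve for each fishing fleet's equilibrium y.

25.75

A representative fishing fleet's profit is π_i = y_i(387 − 2Y) − 78y_i, with Y = y_i + Σ_{j≠i} y_j.
First-order condition: 309 − 4y_i − 2Σ_{j≠i} y_j = 0.
With identical fishing fleets, set every y_j = y: then 309 − 4y − 8y = 0, i.e. y = 309/12 = 25.75.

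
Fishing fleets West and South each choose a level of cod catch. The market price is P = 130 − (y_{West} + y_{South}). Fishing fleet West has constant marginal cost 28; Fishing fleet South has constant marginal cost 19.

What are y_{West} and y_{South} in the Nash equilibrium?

31, 40

Fishing fleet West's profit: π = y_{West}(130 − (y_{West} + y_{South})) − 28y_{West}.
∂π/∂y_{West} = 102 − 2y_{West} − y_{South} = 0, so y_{West} = 51 − 0.5y_{South}.
By the same steps for South: y_{South} = 55.5 − 0.5y_{West}.
Plugging y_{South} into West's best response: y_{West} = 51 − 0.5(55.5 − 0.5y_{West}) ⇒ 0.75y_{West} = 23.25, so y_{West} = 31.
Then y_{South} = 55.5 − 0.5·31 = 40.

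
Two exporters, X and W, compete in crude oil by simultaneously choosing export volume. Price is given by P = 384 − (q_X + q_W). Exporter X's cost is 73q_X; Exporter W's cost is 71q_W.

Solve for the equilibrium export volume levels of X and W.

103, 105

Exporter X's profit: π = q_X(384 − (q_X + q_W)) − 73q_X.
∂π/∂q_X = 311 − 2q_X − q_W = 0, so q_X = 155.5 − 0.5q_W.
By the same steps for W: q_W = 156.5 − 0.5q_X.
Substituting the second reaction function into the first: q_X = 155.5 − 0.5(156.5 − 0.5q_X), which gives 0.75q_X = 77.25 ⇒ q_X = 103.
Then q_W = 156.5 − 0.5·103 = 105.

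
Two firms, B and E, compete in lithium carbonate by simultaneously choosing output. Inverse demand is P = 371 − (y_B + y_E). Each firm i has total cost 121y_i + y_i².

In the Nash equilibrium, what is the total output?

Firm B's profit: π = y_B(371 − (y_B + y_E)) − 121y_B − y_B².
∂π/∂y_B = 250 − 4y_B − y_E = 0, so y_B = 62.5 − 0.25y_E.
By symmetry y_E = y_B; substituting into the reaction function, 1.25y_B = 62.5 and y_B = 50.
Total output: 50 + 50 = 100.

100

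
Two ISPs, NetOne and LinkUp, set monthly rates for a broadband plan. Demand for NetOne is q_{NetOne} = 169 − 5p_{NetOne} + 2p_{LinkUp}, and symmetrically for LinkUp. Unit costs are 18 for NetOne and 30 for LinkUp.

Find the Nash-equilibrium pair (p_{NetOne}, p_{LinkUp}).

NetOne's profit: π = (p_{NetOne} − 18)(169 − 5p_{NetOne} + 2p_{LinkUp}).
∂π/∂p_{NetOne} = 259 − 10p_{NetOne} + 2p_{LinkUp} = 0 ⇒ p_{NetOne} = 25.9 + 0.2p_{LinkUp}.
Similarly p_{LinkUp} = 31.9 + 0.2p_{NetOne}.
Substituting the second reaction function into the first: p_{NetOne} = 25.9 + 0.2(31.9 + 0.2p_{NetOne}), which gives 0.96p_{NetOne} = 32.28 ⇒ p_{NetOne} = 33.625.
Then p_{LinkUp} = 31.9 + 0.2·33.625 = 38.625.

33.625, 38.625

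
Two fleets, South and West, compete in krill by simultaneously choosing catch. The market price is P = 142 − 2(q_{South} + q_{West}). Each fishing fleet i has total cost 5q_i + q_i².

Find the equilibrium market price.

73.5

Fishing fleet South's profit: π = q_{South}(142 − 2(q_{South} + q_{West})) − 5q_{South} − q_{South}².
∂π/∂q_{South} = 137 − 6q_{South} − 2q_{West} = 0, so q_{South} = 137/6 − (1/3)q_{West}.
Setting q_{South} = q_{West} in the reaction function: q_{South} = 137/6 − (1/3)q_{South}, so q_{South} = (137/6) / (4/3) = 17.125.
Equilibrium price: P = 142 − 2·34.25 = 73.5.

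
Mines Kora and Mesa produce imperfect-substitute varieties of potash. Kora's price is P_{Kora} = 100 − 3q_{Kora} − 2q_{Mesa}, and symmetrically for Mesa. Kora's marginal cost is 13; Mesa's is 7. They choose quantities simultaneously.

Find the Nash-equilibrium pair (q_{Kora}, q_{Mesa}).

Mine Kora's profit: π = q_{Kora}(100 − 3q_{Kora} − 2q_{Mesa}) − 13q_{Kora}.
∂π/∂q_{Kora} = 87 − 6q_{Kora} − 2q_{Mesa} = 0 ⇒ q_{Kora} = 14.5 − (1/3)q_{Mesa}.
Similarly q_{Mesa} = 15.5 − (1/3)q_{Kora}.
Solving the two reaction functions simultaneously: (1 − (−1/3)(−1/3))q_{Kora} = 14.5 − (1/3)·15.5, so (8/9)q_{Kora} = 28/3 and q_{Kora} = 10.5.
Then q_{Mesa} = 15.5 − (1/3)·10.5 = 12.

10.5, 12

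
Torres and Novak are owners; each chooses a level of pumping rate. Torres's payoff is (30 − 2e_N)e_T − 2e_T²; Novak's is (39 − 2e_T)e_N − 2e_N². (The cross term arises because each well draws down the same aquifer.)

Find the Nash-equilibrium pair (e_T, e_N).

Expanding Torres's payoff: 30e_T − 2e_Ne_T − 2e_T².
∂π/∂e_T = 30 − 2e_N − 4e_T = 0, so e_T = 7.5 − 0.5e_N.
Likewise for Novak: e_N = 9.75 − 0.5e_T.
Plugging e_N into Torres's best response: e_T = 7.5 − 0.5(9.75 − 0.5e_T) ⇒ 0.75e_T = 2.625, so e_T = 3.5.
Then e_N = 9.75 − 0.5·3.5 = 8.

3.5, 8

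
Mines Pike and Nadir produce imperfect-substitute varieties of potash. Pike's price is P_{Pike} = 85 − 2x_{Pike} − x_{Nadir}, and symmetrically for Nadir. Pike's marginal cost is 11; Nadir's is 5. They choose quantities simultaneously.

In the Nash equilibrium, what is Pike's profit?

Mine Pike's profit: π = x_{Pike}(85 − 2x_{Pike} − x_{Nadir}) − 11x_{Pike}.
∂π/∂x_{Pike} = 74 − 4x_{Pike} − x_{Nadir} = 0 ⇒ x_{Pike} = 18.5 − 0.25x_{Nadir}.
Similarly x_{Nadir} = 20 − 0.25x_{Pike}.
Plugging x_{Nadir} into Pike's best response: x_{Pike} = 18.5 − 0.25(20 − 0.25x_{Pike}) ⇒ 0.9375x_{Pike} = 13.5, so x_{Pike} = 14.4.
Then x_{Nadir} = 20 − 0.25·14.4 = 16.4.
P_{Pike} = 85 − 2·14.4 − 16.4 = 39.8.
Profit = (39.8 − 11)·14.4 = 414.72.

414.72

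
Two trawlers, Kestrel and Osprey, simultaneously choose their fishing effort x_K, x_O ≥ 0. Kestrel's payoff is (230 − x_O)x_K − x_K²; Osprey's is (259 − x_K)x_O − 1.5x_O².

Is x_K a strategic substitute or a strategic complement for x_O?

strategic substitutes

Expanding Kestrel's payoff: 230x_K − x_Ox_K − x_K².
∂π/∂x_K = 230 − x_O − 2x_K = 0, so x_K = 115 − 0.5x_O.
The best-response slope dx_K/dx_O = −0.5 < 0: the reaction function is downward-sloping, so the choices are strategic substitutes.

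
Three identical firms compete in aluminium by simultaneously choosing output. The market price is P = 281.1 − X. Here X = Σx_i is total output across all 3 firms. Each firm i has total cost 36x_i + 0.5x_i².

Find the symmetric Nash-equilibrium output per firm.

A representative firm's profit is π_i = x_i(281.1 − X) − 36x_i − 0.5x_i², with X = x_i + Σ_{j≠i} x_j.
First-order condition: 245.1 − 3x_i − Σ_{j≠i} x_j = 0.
With identical firms, set every x_j = x: then 245.1 − 3x − 2x = 0, i.e. x = 245.1/5 = 49.02.

49.02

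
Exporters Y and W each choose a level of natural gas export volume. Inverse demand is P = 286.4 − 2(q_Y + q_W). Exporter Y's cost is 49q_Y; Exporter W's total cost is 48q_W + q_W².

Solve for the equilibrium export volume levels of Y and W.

Exporter Y's profit: π = q_Y(286.4 − 2(q_Y + q_W)) − 49q_Y.
∂π/∂q_Y = 237.4 − 4q_Y − 2q_W = 0, so q_Y = 59.35 − 0.5q_W.
For W: ∂π/∂q_W = 238.4 − 6q_W − 2q_Y = 0 ⇒ q_W = 596/15 − (1/3)q_Y.
Substituting the second reaction function into the first: q_Y = 59.35 − 0.5(596/15 − (1/3)q_Y), which gives (5/6)q_Y = 2369/60 ⇒ q_Y = 47.38.
Then q_W = 596/15 − (1/3)·47.38 = 23.94.

47.38, 23.94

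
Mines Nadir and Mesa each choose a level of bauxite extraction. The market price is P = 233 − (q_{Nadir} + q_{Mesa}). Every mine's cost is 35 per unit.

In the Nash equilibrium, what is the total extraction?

132

Mine Nadir's profit: π = q_{Nadir}(233 − (q_{Nadir} + q_{Mesa})) − 35q_{Nadir}.
∂π/∂q_{Nadir} = 198 − 2q_{Nadir} − q_{Mesa} = 0, so q_{Nadir} = 99 − 0.5q_{Mesa}.
The game is symmetric, so in equilibrium q_{Mesa} = q_{Nadir}: the reaction function gives 1.5q_{Nadir} = 99, hence q_{Nadir} = 66.
Total extraction: 66 + 66 = 132.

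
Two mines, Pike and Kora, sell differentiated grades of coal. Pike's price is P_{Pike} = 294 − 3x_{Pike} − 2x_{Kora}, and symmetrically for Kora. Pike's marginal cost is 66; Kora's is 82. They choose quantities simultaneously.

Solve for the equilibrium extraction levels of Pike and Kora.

29.5, 25.5

Mine Pike's profit: π = x_{Pike}(294 − 3x_{Pike} − 2x_{Kora}) − 66x_{Pike}.
∂π/∂x_{Pike} = 228 − 6x_{Pike} − 2x_{Kora} = 0 ⇒ x_{Pike} = 38 − (1/3)x_{Kora}.
Similarly x_{Kora} = 106/3 − (1/3)x_{Pike}.
Substituting the second reaction function into the first: x_{Pike} = 38 − (1/3)(106/3 − (1/3)x_{Pike}), which gives (8/9)x_{Pike} = 236/9 ⇒ x_{Pike} = 29.5.
Then x_{Kora} = 106/3 − (1/3)·29.5 = 25.5.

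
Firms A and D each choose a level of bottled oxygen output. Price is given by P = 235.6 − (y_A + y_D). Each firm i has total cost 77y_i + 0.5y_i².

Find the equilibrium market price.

156.3

Firm A's profit: π = y_A(235.6 − (y_A + y_D)) − 77y_A − 0.5y_A².
∂π/∂y_A = 158.6 − 3y_A − y_D = 0, so y_A = 793/15 − (1/3)y_D.
Setting y_A = y_D in the reaction function: y_A = 793/15 − (1/3)y_A, so y_A = (793/15) / (4/3) = 39.65.
Equilibrium price: P = 235.6 − 79.3 = 156.3.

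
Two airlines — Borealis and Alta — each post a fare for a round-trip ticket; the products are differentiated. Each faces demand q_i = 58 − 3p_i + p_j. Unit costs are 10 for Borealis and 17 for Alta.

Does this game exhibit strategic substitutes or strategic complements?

Borealis's profit: π = (p_{Borealis} − 10)(58 − 3p_{Borealis} + p_{Alta}).
∂π/∂p_{Borealis} = 88 − 6p_{Borealis} + p_{Alta} = 0 ⇒ p_{Borealis} = 44/3 + (1/6)p_{Alta}.
The best-response slope dp_{Borealis}/dp_{Alta} = 1/6 > 0: the reaction function is upward-sloping, so the choices are strategic complements.

strategic complements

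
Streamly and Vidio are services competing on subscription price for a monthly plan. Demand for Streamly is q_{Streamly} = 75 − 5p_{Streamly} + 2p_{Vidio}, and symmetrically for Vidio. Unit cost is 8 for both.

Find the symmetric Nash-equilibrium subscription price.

Streamly's profit: π = (p_{Streamly} − 8)(75 − 5p_{Streamly} + 2p_{Vidio}).
∂π/∂p_{Streamly} = 115 − 10p_{Streamly} + 2p_{Vidio} = 0 ⇒ p_{Streamly} = 11.5 + 0.2p_{Vidio}.
Setting p_{Streamly} = p_{Vidio} in the reaction function: p_{Streamly} = 11.5 + 0.2p_{Streamly}, so p_{Streamly} = 11.5 / 0.8 = 14.375.

14.375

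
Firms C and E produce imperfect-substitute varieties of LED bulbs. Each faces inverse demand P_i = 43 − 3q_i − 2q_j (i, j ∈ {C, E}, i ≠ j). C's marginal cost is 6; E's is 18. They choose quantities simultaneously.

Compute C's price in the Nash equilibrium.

22.125

Firm C's profit: π = q_C(43 − 3q_C − 2q_E) − 6q_C.
∂π/∂q_C = 37 − 6q_C − 2q_E = 0 ⇒ q_C = 37/6 − (1/3)q_E.
Similarly q_E = 25/6 − (1/3)q_C.
Substituting the second reaction function into the first: q_C = 37/6 − (1/3)(25/6 − (1/3)q_C), which gives (8/9)q_C = 43/9 ⇒ q_C = 5.375.
Then q_E = 25/6 − (1/3)·5.375 = 2.375.
P_C = 43 − 3·5.375 − 2·2.375 = 22.125.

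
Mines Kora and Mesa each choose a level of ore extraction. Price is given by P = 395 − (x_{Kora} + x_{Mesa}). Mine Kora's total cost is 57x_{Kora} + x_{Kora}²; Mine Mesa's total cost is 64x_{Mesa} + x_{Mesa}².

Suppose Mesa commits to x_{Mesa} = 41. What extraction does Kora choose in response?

Mine Kora's profit: π = x_{Kora}(395 − (x_{Kora} + x_{Mesa})) − 57x_{Kora} − x_{Kora}².
∂π/∂x_{Kora} = 338 − 4x_{Kora} − x_{Mesa} = 0, so x_{Kora} = 84.5 − 0.25x_{Mesa}.
At x_{Mesa} = 41: x_{Kora} = 84.5 − 0.25·41 = 74.25.

74.25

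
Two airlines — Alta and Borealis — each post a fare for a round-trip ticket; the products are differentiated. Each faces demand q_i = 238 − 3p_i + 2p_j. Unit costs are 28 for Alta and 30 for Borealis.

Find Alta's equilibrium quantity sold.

158.625

Alta's profit: π = (p_{Alta} − 28)(238 − 3p_{Alta} + 2p_{Borealis}).
∂π/∂p_{Alta} = 322 − 6p_{Alta} + 2p_{Borealis} = 0 ⇒ p_{Alta} = 161/3 + (1/3)p_{Borealis}.
Similarly p_{Borealis} = 164/3 + (1/3)p_{Alta}.
Solving the two reaction functions simultaneously: (1 − (1/3)(1/3))p_{Alta} = 161/3 + (1/3)·(164/3), so (8/9)p_{Alta} = 647/9 and p_{Alta} = 80.875.
Then p_{Borealis} = 164/3 + (1/3)·80.875 = 81.625.
q_{Alta} = 238 − 3·80.875 + 2·81.625 = 158.625.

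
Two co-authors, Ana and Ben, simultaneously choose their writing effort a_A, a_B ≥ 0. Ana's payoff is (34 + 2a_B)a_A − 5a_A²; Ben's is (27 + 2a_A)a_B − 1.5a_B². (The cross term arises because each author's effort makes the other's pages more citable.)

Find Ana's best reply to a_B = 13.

6

Expanding Ana's payoff: 34a_A + 2a_Ba_A − 5a_A².
∂π/∂a_A = 34 + 2a_B − 10a_A = 0, so a_A = 3.4 + 0.2a_B.
At a_B = 13: a_A = 3.4 + 0.2·13 = 6.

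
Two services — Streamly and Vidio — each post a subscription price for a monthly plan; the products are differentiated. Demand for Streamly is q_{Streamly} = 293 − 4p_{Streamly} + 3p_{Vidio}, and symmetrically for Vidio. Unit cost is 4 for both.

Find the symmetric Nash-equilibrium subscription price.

Streamly's profit: π = (p_{Streamly} − 4)(293 − 4p_{Streamly} + 3p_{Vidio}).
∂π/∂p_{Streamly} = 309 − 8p_{Streamly} + 3p_{Vidio} = 0 ⇒ p_{Streamly} = 38.625 + 0.375p_{Vidio}.
Setting p_{Streamly} = p_{Vidio} in the reaction function: p_{Streamly} = 38.625 + 0.375p_{Streamly}, so p_{Streamly} = 38.625 / 0.625 = 61.8.

61.8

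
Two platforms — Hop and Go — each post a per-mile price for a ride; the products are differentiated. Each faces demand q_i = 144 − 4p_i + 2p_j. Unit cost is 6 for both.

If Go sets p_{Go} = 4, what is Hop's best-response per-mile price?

22

Hop's profit: π = (p_{Hop} − 6)(144 − 4p_{Hop} + 2p_{Go}).
∂π/∂p_{Hop} = 168 − 8p_{Hop} + 2p_{Go} = 0 ⇒ p_{Hop} = 21 + 0.25p_{Go}.
At p_{Go} = 4: p_{Hop} = 21 + 0.25·4 = 22.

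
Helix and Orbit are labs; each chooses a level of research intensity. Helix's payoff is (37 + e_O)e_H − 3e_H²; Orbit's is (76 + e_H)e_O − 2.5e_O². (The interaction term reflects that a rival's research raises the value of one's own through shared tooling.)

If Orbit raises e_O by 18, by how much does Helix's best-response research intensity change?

3

Expanding Helix's payoff: 37e_H + e_Oe_H − 3e_H².
∂π/∂e_H = 37 + e_O − 6e_H = 0, so e_H = 37/6 + (1/6)e_O.
The reaction-function slope is 1/6, so an 18-unit rise in e_O moves e_H by 1/6 × 18 = 3. Helix's best response rises — the actions are strategic complements.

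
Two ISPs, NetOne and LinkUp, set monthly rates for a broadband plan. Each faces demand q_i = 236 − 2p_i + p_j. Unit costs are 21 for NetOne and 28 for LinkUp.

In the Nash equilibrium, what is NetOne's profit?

NetOne's profit: π = (p_{NetOne} − 21)(236 − 2p_{NetOne} + p_{LinkUp}).
∂π/∂p_{NetOne} = 278 − 4p_{NetOne} + p_{LinkUp} = 0 ⇒ p_{NetOne} = 69.5 + 0.25p_{LinkUp}.
Similarly p_{LinkUp} = 73 + 0.25p_{NetOne}.
Substituting the second reaction function into the first: p_{NetOne} = 69.5 + 0.25(73 + 0.25p_{NetOne}), which gives 0.9375p_{NetOne} = 87.75 ⇒ p_{NetOne} = 93.6.
Then p_{LinkUp} = 73 + 0.25·93.6 = 96.4.
q_{NetOne} = 236 − 2·93.6 + 96.4 = 145.2.
Profit = (93.6 − 21)·145.2 = 10541.52.

10541.52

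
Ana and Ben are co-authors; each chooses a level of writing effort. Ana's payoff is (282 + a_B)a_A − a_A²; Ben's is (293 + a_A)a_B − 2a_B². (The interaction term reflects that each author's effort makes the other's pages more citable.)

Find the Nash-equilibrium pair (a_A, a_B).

203, 124

Expanding Ana's payoff: 282a_A + a_Ba_A − a_A².
∂π/∂a_A = 282 + a_B − 2a_A = 0, so a_A = 141 + 0.5a_B.
Likewise for Ben: a_B = 73.25 + 0.25a_A.
Solving the two reaction functions simultaneously: (1 − (0.5)(0.25))a_A = 141 + 0.5·73.25, so 0.875a_A = 177.625 and a_A = 203.
Then a_B = 73.25 + 0.25·203 = 124.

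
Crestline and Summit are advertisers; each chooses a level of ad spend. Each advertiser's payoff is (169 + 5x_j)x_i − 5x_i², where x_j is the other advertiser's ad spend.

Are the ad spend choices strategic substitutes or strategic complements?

strategic complements

Crestline's payoff is (169 + 5x_S)x_C − 5x_C².
∂π/∂x_C = 169 + 5x_S − 10x_C = 0, so x_C = 16.9 + 0.5x_S.
The best-response slope dx_C/dx_S = 0.5 > 0: the reaction function is upward-sloping, so the choices are strategic complements.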